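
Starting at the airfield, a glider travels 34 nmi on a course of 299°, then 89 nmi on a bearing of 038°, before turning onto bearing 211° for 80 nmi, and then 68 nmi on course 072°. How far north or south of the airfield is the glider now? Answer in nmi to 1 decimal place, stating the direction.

Leg 1 (299°, 34 nmi): east 34 sin 299° = -29.74, north 34 cos 299° = 16.48
Leg 2 (038°, 89 nmi): east 89 sin 38° = 54.79, north 89 cos 38° = 70.13
Leg 3 (211°, 80 nmi): east 80 sin 211° = -41.20, north 80 cos 211° = -68.57
Leg 4 (072°, 68 nmi): east 68 sin 72° = 64.67, north 68 cos 72° = 21.01
Net north component: 39.06 nmi.

39.1 nmi north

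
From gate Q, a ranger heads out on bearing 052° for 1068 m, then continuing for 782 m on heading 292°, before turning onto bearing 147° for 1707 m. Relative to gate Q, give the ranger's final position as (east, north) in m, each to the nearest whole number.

Leg 1 (052°, 1068 m): east 1068 sin 52° = 841.60, north 1068 cos 52° = 657.53
Leg 2 (292°, 782 m): east 782 sin 292° = -725.06, north 782 cos 292° = 292.94
Leg 3 (147°, 1707 m): east 1707 sin 147° = 929.70, north 1707 cos 147° = -1431.61
Summing: 1046.24 m east, -481.14 m north → (1046, -481).

(1046, -481)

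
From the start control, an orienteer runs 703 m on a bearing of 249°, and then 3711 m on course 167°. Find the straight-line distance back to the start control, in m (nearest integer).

3872 m

Leg 1 (249°, 703 m): east 703 sin 249° = -656.31, north 703 cos 249° = -251.93
Leg 2 (167°, 3711 m): east 3711 sin 167° = 834.79, north 3711 cos 167° = -3615.89
Net: 178.49 east, -3867.82 north. Distance = √((178.49)² + (-3867.82)²) = 3871.936 m.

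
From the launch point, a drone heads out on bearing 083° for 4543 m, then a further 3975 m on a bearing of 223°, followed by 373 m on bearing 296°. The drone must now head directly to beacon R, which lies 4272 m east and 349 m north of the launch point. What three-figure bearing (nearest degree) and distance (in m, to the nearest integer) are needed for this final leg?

Leg 1 (083°, 4543 m): east 4543 sin 83° = 4509.14, north 4543 cos 83° = 553.65
Leg 2 (223°, 3975 m): east 3975 sin 223° = -2710.94, north 3975 cos 223° = -2907.13
Leg 3 (296°, 373 m): east 373 sin 296° = -335.25, north 373 cos 296° = 163.51
Current position: (1462.94, -2189.97). Target: (4272, 349). Remaining: Δeast = 2809.06, Δnorth = 2538.97.
Bearing = atan2(2809.06, 2538.97) mod 360° = 47.89°; distance = √((2809.06)² + (2538.97)²) = 3786.443 m.

048°, 3786 m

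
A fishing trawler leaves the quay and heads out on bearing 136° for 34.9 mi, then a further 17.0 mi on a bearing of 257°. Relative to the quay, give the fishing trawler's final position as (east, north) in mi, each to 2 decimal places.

(7.68, -28.93)

Leg 1 (136°, 34.9 mi): east 34.9 sin 136° = 24.24, north 34.9 cos 136° = -25.10
Leg 2 (257°, 17.0 mi): east 17.0 sin 257° = -16.56, north 17.0 cos 257° = -3.82
Summing: 7.68 mi east, -28.93 mi north → (7.68, -28.93).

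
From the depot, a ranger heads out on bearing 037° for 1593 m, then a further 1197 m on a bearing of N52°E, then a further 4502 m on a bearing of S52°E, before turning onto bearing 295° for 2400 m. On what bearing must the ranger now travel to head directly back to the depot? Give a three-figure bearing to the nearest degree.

Leg 1 (037°, 1593 m): east 1593 sin 37° = 958.69, north 1593 cos 37° = 1272.23
Leg 2 (N52°E, 1197 m): east 1197 sin 52° = 943.25, north 1197 cos 52° = 736.95
Leg 3 (S52°E, 4502 m): east 4502 sin 128° = 3547.62, north 4502 cos 128° = -2771.71
Leg 4 (295°, 2400 m): east 2400 sin 295° = -2175.14, north 2400 cos 295° = 1014.28
Net displacement: 3274.43 east, 251.75 north. Direction back to start is (-3274.43, -251.75): bearing = atan2(-3274.43, -251.75) mod 360° = 265.60° ≈ 266°.

266°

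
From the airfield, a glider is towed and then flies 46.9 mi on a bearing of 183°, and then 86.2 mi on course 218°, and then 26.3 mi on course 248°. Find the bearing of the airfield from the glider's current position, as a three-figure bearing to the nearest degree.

Leg 1 (183°, 46.9 mi): east 46.9 sin 183° = -2.45, north 46.9 cos 183° = -46.84
Leg 2 (218°, 86.2 mi): east 86.2 sin 218° = -53.07, north 86.2 cos 218° = -67.93
Leg 3 (248°, 26.3 mi): east 26.3 sin 248° = -24.38, north 26.3 cos 248° = -9.85
Net displacement: -79.91 east, -124.61 north. Direction back to start is (79.91, 124.61): bearing = atan2(79.91, 124.61) mod 360° = 32.67° ≈ 033°.

033°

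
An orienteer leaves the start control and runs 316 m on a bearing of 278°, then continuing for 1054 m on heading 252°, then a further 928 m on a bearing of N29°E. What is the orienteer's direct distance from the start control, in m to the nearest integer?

Leg 1 (278°, 316 m): east 316 sin 278° = -312.92, north 316 cos 278° = 43.98
Leg 2 (252°, 1054 m): east 1054 sin 252° = -1002.41, north 1054 cos 252° = -325.70
Leg 3 (N29°E, 928 m): east 928 sin 29° = 449.90, north 928 cos 29° = 811.65
Net: -865.43 east, 529.92 north. Distance = √((-865.43)² + (529.92)²) = 1014.788 m.

1015 m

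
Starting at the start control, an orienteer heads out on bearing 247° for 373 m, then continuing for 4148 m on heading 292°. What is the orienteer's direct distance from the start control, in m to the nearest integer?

4420 m

Leg 1 (247°, 373 m): east 373 sin 247° = -343.35, north 373 cos 247° = -145.74
Leg 2 (292°, 4148 m): east 4148 sin 292° = -3845.96, north 4148 cos 292° = 1553.87
Net: -4189.31 east, 1408.13 north. Distance = √((-4189.31)² + (1408.13)²) = 4419.628 m.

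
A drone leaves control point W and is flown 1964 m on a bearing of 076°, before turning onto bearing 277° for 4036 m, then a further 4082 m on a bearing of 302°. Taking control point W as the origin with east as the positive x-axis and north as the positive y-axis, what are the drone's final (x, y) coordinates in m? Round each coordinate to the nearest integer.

Leg 1 (076°, 1964 m): east 1964 sin 76° = 1905.66, north 1964 cos 76° = 475.13
Leg 2 (277°, 4036 m): east 4036 sin 277° = -4005.92, north 4036 cos 277° = 491.86
Leg 3 (302°, 4082 m): east 4082 sin 302° = -3461.73, north 4082 cos 302° = 2163.13
Summing: -5561.99 m east, 3130.13 m north → (-5562, 3130).

(-5562, 3130)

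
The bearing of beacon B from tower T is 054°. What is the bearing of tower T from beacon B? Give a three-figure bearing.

234°

Back-bearing = 054° + 180° = 234°.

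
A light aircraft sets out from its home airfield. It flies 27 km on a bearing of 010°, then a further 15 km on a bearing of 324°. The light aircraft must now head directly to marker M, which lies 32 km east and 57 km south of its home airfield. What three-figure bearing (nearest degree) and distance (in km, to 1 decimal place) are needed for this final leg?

Leg 1 (010°, 27 km): east 27 sin 10° = 4.69, north 27 cos 10° = 26.59
Leg 2 (324°, 15 km): east 15 sin 324° = -8.82, north 15 cos 324° = 12.14
Current position: (-4.13, 38.73). Target: (32, -57). Remaining: Δeast = 36.13, Δnorth = -95.73.
Bearing = atan2(36.13, -95.73) mod 360° = 159.32°; distance = √((36.13)² + (-95.73)²) = 102.316 km.

159°, 102.3 km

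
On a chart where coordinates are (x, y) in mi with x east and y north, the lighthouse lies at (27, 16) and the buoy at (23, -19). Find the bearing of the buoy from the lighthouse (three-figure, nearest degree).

Δeast = 23 − 27 = -4.00; Δnorth = -19 − 16 = -35.00.
Bearing = atan2(Δeast, Δnorth) mod 360° = 186.52° ≈ 187°.

187°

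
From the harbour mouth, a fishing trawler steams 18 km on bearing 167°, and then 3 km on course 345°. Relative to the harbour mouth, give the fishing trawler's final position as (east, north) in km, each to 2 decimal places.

(3.27, -14.64)

Leg 1 (167°, 18 km): east 18 sin 167° = 4.05, north 18 cos 167° = -17.54
Leg 2 (345°, 3 km): east 3 sin 345° = -0.78, north 3 cos 345° = 2.90
Summing: 3.27 km east, -14.64 km north → (3.27, -14.64).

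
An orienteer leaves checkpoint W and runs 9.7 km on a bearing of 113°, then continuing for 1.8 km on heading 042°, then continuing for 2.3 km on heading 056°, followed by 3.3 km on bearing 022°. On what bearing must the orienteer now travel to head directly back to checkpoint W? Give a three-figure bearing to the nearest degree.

Leg 1 (113°, 9.7 km): east 9.7 sin 113° = 8.93, north 9.7 cos 113° = -3.79
Leg 2 (042°, 1.8 km): east 1.8 sin 42° = 1.20, north 1.8 cos 42° = 1.34
Leg 3 (056°, 2.3 km): east 2.3 sin 56° = 1.91, north 2.3 cos 56° = 1.29
Leg 4 (022°, 3.3 km): east 3.3 sin 22° = 1.24, north 3.3 cos 22° = 3.06
Net displacement: 13.28 east, 1.89 north. Direction back to start is (-13.28, -1.89): bearing = atan2(-13.28, -1.89) mod 360° = 261.88° ≈ 262°.

262°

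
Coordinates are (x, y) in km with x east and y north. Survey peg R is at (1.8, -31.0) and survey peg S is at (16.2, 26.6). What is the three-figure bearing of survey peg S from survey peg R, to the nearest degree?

Δeast = 16.2 − 1.8 = 14.40; Δnorth = 26.6 − -31.0 = 57.60.
Bearing = atan2(Δeast, Δnorth) mod 360° = 14.04° ≈ 014°.

014°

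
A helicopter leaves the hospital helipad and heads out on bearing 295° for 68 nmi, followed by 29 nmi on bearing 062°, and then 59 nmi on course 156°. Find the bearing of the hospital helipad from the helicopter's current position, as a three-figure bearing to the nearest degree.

Leg 1 (295°, 68 nmi): east 68 sin 295° = -61.63, north 68 cos 295° = 28.74
Leg 2 (062°, 29 nmi): east 29 sin 62° = 25.61, north 29 cos 62° = 13.61
Leg 3 (156°, 59 nmi): east 59 sin 156° = 24.00, north 59 cos 156° = -53.90
Net displacement: -12.03 east, -11.55 north. Direction back to start is (12.03, 11.55): bearing = atan2(12.03, 11.55) mod 360° = 46.17° ≈ 046°.

046°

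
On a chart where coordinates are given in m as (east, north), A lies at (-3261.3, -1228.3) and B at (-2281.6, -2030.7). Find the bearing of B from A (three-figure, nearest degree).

129°

Δeast = -2281.6 − -3261.3 = 979.70; Δnorth = -2030.7 − -1228.3 = -802.40.
Bearing = atan2(Δeast, Δnorth) mod 360° = 129.32° ≈ 129°.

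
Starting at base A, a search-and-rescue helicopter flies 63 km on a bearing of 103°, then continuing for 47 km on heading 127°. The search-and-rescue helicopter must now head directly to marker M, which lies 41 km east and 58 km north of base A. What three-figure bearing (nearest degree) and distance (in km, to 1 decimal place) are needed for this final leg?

Leg 1 (103°, 63 km): east 63 sin 103° = 61.39, north 63 cos 103° = -14.17
Leg 2 (127°, 47 km): east 47 sin 127° = 37.54, north 47 cos 127° = -28.29
Current position: (98.92, -42.46). Target: (41, 58). Remaining: Δeast = -57.92, Δnorth = 100.46.
Bearing = atan2(-57.92, 100.46) mod 360° = 330.03°; distance = √((-57.92)² + (100.46)²) = 115.959 km.

330°, 116.0 km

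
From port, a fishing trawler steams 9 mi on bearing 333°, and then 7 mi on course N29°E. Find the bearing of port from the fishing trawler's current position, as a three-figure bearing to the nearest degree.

177°

Leg 1 (333°, 9 mi): east 9 sin 333° = -4.09, north 9 cos 333° = 8.02
Leg 2 (N29°E, 7 mi): east 7 sin 29° = 3.39, north 7 cos 29° = 6.12
Net displacement: -0.69 east, 14.14 north. Direction back to start is (0.69, -14.14): bearing = atan2(0.69, -14.14) mod 360° = 177.20° ≈ 177°.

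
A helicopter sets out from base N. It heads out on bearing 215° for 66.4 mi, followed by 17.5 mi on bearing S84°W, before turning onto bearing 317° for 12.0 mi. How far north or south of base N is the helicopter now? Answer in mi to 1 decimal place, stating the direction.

47.4 mi south

Leg 1 (215°, 66.4 mi): east 66.4 sin 215° = -38.09, north 66.4 cos 215° = -54.39
Leg 2 (S84°W, 17.5 mi): east 17.5 sin 264° = -17.40, north 17.5 cos 264° = -1.83
Leg 3 (317°, 12.0 mi): east 12.0 sin 317° = -8.18, north 12.0 cos 317° = 8.78
Net north component: -47.44 mi.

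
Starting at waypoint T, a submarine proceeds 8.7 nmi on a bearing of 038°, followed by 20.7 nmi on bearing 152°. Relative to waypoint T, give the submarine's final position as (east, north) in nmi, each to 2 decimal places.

(15.07, -11.42)

Leg 1 (038°, 8.7 nmi): east 8.7 sin 38° = 5.36, north 8.7 cos 38° = 6.86
Leg 2 (152°, 20.7 nmi): east 20.7 sin 152° = 9.72, north 20.7 cos 152° = -18.28
Summing: 15.07 nmi east, -11.42 nmi north → (15.07, -11.42).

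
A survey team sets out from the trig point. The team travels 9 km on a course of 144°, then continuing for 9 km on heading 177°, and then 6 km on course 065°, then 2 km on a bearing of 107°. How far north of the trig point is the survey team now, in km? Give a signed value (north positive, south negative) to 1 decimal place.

-14.3 km

Leg 1 (144°, 9 km): east 9 sin 144° = 5.29, north 9 cos 144° = -7.28
Leg 2 (177°, 9 km): east 9 sin 177° = 0.47, north 9 cos 177° = -8.99
Leg 3 (065°, 6 km): east 6 sin 65° = 5.44, north 6 cos 65° = 2.54
Leg 4 (107°, 2 km): east 2 sin 107° = 1.91, north 2 cos 107° = -0.58
Net north component: -14.32 km.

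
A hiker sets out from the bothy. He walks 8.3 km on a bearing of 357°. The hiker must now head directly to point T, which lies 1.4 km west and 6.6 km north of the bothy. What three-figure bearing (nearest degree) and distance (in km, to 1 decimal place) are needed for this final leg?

Leg 1 (357°, 8.3 km): east 8.3 sin 357° = -0.43, north 8.3 cos 357° = 8.29
Current position: (-0.43, 8.29). Target: (-1.4, 6.6). Remaining: Δeast = -0.97, Δnorth = -1.69.
Bearing = atan2(-0.97, -1.69) mod 360° = 209.76°; distance = √((-0.97)² + (-1.69)²) = 1.945 km.

210°, 1.9 km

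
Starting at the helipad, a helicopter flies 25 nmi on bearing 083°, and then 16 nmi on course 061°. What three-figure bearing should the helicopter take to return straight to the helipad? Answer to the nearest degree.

Leg 1 (083°, 25 nmi): east 25 sin 83° = 24.81, north 25 cos 83° = 3.05
Leg 2 (061°, 16 nmi): east 16 sin 61° = 13.99, north 16 cos 61° = 7.76
Net displacement: 38.81 east, 10.80 north. Direction back to start is (-38.81, -10.80): bearing = atan2(-38.81, -10.80) mod 360° = 254.44° ≈ 254°.

254°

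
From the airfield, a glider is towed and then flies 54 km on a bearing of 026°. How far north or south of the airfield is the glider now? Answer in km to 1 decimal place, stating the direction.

48.5 km north

Leg 1 (026°, 54 km): east 54 sin 26° = 23.67, north 54 cos 26° = 48.53
Net north component: 48.53 km.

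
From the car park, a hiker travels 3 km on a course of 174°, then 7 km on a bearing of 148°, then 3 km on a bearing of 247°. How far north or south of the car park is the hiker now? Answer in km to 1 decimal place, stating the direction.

10.1 km south

Leg 1 (174°, 3 km): east 3 sin 174° = 0.31, north 3 cos 174° = -2.98
Leg 2 (148°, 7 km): east 7 sin 148° = 3.71, north 7 cos 148° = -5.94
Leg 3 (247°, 3 km): east 3 sin 247° = -2.76, north 3 cos 247° = -1.17
Net north component: -10.09 km.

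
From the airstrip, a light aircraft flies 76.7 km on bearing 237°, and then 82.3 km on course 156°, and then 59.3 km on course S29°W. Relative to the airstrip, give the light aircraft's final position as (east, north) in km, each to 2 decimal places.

(-59.60, -168.82)

Leg 1 (237°, 76.7 km): east 76.7 sin 237° = -64.33, north 76.7 cos 237° = -41.77
Leg 2 (156°, 82.3 km): east 82.3 sin 156° = 33.47, north 82.3 cos 156° = -75.18
Leg 3 (S29°W, 59.3 km): east 59.3 sin 209° = -28.75, north 59.3 cos 209° = -51.86
Summing: -59.60 km east, -168.82 km north → (-59.60, -168.82).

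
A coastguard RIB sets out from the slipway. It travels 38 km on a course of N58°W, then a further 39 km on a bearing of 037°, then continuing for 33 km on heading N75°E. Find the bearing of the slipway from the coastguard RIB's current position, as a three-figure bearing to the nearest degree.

Leg 1 (N58°W, 38 km): east 38 sin 302° = -32.23, north 38 cos 302° = 20.14
Leg 2 (037°, 39 km): east 39 sin 37° = 23.47, north 39 cos 37° = 31.15
Leg 3 (N75°E, 33 km): east 33 sin 75° = 31.88, north 33 cos 75° = 8.54
Net displacement: 23.12 east, 59.82 north. Direction back to start is (-23.12, -59.82): bearing = atan2(-23.12, -59.82) mod 360° = 201.13° ≈ 201°.

201°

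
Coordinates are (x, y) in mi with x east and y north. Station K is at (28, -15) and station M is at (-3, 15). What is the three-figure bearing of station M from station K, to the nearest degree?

314°

Δeast = -3 − 28 = -31.00; Δnorth = 15 − -15 = 30.00.
Bearing = atan2(Δeast, Δnorth) mod 360° = 314.06° ≈ 314°.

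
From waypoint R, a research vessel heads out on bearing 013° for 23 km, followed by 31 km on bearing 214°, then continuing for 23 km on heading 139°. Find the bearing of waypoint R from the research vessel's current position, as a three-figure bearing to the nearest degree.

352°

Leg 1 (013°, 23 km): east 23 sin 13° = 5.17, north 23 cos 13° = 22.41
Leg 2 (214°, 31 km): east 31 sin 214° = -17.33, north 31 cos 214° = -25.70
Leg 3 (139°, 23 km): east 23 sin 139° = 15.09, north 23 cos 139° = -17.36
Net displacement: 2.93 east, -20.65 north. Direction back to start is (-2.93, 20.65): bearing = atan2(-2.93, 20.65) mod 360° = 351.93° ≈ 352°.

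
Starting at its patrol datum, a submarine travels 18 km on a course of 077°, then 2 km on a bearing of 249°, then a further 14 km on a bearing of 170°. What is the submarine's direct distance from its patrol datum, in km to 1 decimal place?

20.9 km

Leg 1 (077°, 18 km): east 18 sin 77° = 17.54, north 18 cos 77° = 4.05
Leg 2 (249°, 2 km): east 2 sin 249° = -1.87, north 2 cos 249° = -0.72
Leg 3 (170°, 14 km): east 14 sin 170° = 2.43, north 14 cos 170° = -13.79
Net: 18.10 east, -10.45 north. Distance = √((18.10)² + (-10.45)²) = 20.905 km.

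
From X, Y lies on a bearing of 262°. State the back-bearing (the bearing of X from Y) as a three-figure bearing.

Back-bearing = 262° − 180° = 082°.

082°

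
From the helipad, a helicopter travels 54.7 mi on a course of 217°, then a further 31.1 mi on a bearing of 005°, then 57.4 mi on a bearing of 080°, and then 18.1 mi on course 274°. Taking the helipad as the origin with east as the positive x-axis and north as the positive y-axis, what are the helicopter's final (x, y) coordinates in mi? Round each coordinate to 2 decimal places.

Leg 1 (217°, 54.7 mi): east 54.7 sin 217° = -32.92, north 54.7 cos 217° = -43.69
Leg 2 (005°, 31.1 mi): east 31.1 sin 5° = 2.71, north 31.1 cos 5° = 30.98
Leg 3 (080°, 57.4 mi): east 57.4 sin 80° = 56.53, north 57.4 cos 80° = 9.97
Leg 4 (274°, 18.1 mi): east 18.1 sin 274° = -18.06, north 18.1 cos 274° = 1.26
Summing: 8.26 mi east, -1.47 mi north → (8.26, -1.47).

(8.26, -1.47)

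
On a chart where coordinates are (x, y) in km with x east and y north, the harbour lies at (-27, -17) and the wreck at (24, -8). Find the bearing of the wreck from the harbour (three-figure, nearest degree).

Δeast = 24 − -27 = 51.00; Δnorth = -8 − -17 = 9.00.
Bearing = atan2(Δeast, Δnorth) mod 360° = 79.99° ≈ 080°.

080°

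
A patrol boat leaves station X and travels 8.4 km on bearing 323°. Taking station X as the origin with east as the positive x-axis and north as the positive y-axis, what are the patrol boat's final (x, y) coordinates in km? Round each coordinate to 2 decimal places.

(-5.06, 6.71)

Leg 1 (323°, 8.4 km): east 8.4 sin 323° = -5.06, north 8.4 cos 323° = 6.71
Summing: -5.06 km east, 6.71 km north → (-5.06, 6.71).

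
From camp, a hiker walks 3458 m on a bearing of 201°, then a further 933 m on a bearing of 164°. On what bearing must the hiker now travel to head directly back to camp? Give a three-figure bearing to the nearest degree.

013°

Leg 1 (201°, 3458 m): east 3458 sin 201° = -1239.24, north 3458 cos 201° = -3228.32
Leg 2 (164°, 933 m): east 933 sin 164° = 257.17, north 933 cos 164° = -896.86
Net displacement: -982.07 east, -4125.18 north. Direction back to start is (982.07, 4125.18): bearing = atan2(982.07, 4125.18) mod 360° = 13.39° ≈ 013°.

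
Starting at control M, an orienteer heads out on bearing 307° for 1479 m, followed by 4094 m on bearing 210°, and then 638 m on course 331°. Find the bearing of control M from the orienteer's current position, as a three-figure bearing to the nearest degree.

Leg 1 (307°, 1479 m): east 1479 sin 307° = -1181.18, north 1479 cos 307° = 890.08
Leg 2 (210°, 4094 m): east 4094 sin 210° = -2047.00, north 4094 cos 210° = -3545.51
Leg 3 (331°, 638 m): east 638 sin 331° = -309.31, north 638 cos 331° = 558.01
Net displacement: -3537.49 east, -2097.42 north. Direction back to start is (3537.49, 2097.42): bearing = atan2(3537.49, 2097.42) mod 360° = 59.34° ≈ 059°.

059°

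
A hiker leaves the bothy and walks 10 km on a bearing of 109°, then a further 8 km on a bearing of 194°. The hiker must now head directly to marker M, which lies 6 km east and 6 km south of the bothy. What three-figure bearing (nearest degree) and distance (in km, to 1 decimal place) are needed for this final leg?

Leg 1 (109°, 10 km): east 10 sin 109° = 9.46, north 10 cos 109° = -3.26
Leg 2 (194°, 8 km): east 8 sin 194° = -1.94, north 8 cos 194° = -7.76
Current position: (7.52, -11.02). Target: (6, -6). Remaining: Δeast = -1.52, Δnorth = 5.02.
Bearing = atan2(-1.52, 5.02) mod 360° = 343.15°; distance = √((-1.52)² + (5.02)²) = 5.243 km.

343°, 5.2 km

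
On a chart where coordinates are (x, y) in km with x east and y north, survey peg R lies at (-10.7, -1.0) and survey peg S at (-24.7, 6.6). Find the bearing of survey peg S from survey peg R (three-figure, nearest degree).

298°

Δeast = -24.7 − -10.7 = -14.00; Δnorth = 6.6 − -1.0 = 7.60.
Bearing = atan2(Δeast, Δnorth) mod 360° = 298.50° ≈ 298°.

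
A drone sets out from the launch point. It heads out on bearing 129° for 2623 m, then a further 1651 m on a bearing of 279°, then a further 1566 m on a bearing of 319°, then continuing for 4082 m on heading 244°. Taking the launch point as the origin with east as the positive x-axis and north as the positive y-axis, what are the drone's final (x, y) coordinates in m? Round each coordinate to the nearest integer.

Leg 1 (129°, 2623 m): east 2623 sin 129° = 2038.45, north 2623 cos 129° = -1650.71
Leg 2 (279°, 1651 m): east 1651 sin 279° = -1630.67, north 1651 cos 279° = 258.27
Leg 3 (319°, 1566 m): east 1566 sin 319° = -1027.39, north 1566 cos 319° = 1181.88
Leg 4 (244°, 4082 m): east 4082 sin 244° = -3668.88, north 4082 cos 244° = -1789.43
Summing: -4288.49 m east, -1999.99 m north → (-4288, -2000).

(-4288, -2000)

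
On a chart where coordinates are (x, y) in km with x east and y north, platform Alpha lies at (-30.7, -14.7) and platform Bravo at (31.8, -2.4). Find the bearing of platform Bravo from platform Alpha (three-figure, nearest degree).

079°

Δeast = 31.8 − -30.7 = 62.50; Δnorth = -2.4 − -14.7 = 12.30.
Bearing = atan2(Δeast, Δnorth) mod 360° = 78.87° ≈ 079°.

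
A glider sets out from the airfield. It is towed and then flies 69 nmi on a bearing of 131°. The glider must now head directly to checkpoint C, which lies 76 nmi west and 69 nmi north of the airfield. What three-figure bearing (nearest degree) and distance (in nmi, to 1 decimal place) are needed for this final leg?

312°, 171.6 nmi

Leg 1 (131°, 69 nmi): east 69 sin 131° = 52.07, north 69 cos 131° = -45.27
Current position: (52.07, -45.27). Target: (-76, 69). Remaining: Δeast = -128.07, Δnorth = 114.27.
Bearing = atan2(-128.07, 114.27) mod 360° = 311.74°; distance = √((-128.07)² + (114.27)²) = 171.640 nmi.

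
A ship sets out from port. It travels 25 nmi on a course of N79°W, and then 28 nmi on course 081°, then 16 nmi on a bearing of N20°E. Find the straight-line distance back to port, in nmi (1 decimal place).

Leg 1 (N79°W, 25 nmi): east 25 sin 281° = -24.54, north 25 cos 281° = 4.77
Leg 2 (081°, 28 nmi): east 28 sin 81° = 27.66, north 28 cos 81° = 4.38
Leg 3 (N20°E, 16 nmi): east 16 sin 20° = 5.47, north 16 cos 20° = 15.04
Net: 8.59 east, 24.19 north. Distance = √((8.59)² + (24.19)²) = 25.665 nmi.

25.7 nmi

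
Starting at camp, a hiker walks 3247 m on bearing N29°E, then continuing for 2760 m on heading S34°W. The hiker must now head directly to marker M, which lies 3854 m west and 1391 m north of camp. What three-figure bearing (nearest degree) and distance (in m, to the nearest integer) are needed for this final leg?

Leg 1 (N29°E, 3247 m): east 3247 sin 29° = 1574.18, north 3247 cos 29° = 2839.89
Leg 2 (S34°W, 2760 m): east 2760 sin 214° = -1543.37, north 2760 cos 214° = -2288.14
Current position: (30.80, 551.75). Target: (-3854, 1391). Remaining: Δeast = -3884.80, Δnorth = 839.25.
Bearing = atan2(-3884.80, 839.25) mod 360° = 282.19°; distance = √((-3884.80)² + (839.25)²) = 3974.425 m.

282°, 3974 m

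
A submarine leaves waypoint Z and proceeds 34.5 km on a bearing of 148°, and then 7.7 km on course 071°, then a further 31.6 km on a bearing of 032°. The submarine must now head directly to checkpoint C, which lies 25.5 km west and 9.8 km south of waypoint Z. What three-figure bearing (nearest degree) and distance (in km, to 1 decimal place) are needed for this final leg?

Leg 1 (148°, 34.5 km): east 34.5 sin 148° = 18.28, north 34.5 cos 148° = -29.26
Leg 2 (071°, 7.7 km): east 7.7 sin 71° = 7.28, north 7.7 cos 71° = 2.51
Leg 3 (032°, 31.6 km): east 31.6 sin 32° = 16.75, north 31.6 cos 32° = 26.80
Current position: (42.31, 0.05). Target: (-25.5, -9.8). Remaining: Δeast = -67.81, Δnorth = -9.85.
Bearing = atan2(-67.81, -9.85) mod 360° = 261.74°; distance = √((-67.81)² + (-9.85)²) = 68.519 km.

262°, 68.5 km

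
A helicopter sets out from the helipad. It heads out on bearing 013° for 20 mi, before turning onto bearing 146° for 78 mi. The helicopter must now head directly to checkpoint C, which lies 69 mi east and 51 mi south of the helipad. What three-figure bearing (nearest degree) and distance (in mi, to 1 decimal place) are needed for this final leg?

Leg 1 (013°, 20 mi): east 20 sin 13° = 4.50, north 20 cos 13° = 19.49
Leg 2 (146°, 78 mi): east 78 sin 146° = 43.62, north 78 cos 146° = -64.66
Current position: (48.12, -45.18). Target: (69, -51). Remaining: Δeast = 20.88, Δnorth = -5.82.
Bearing = atan2(20.88, -5.82) mod 360° = 105.58°; distance = √((20.88)² + (-5.82)²) = 21.680 mi.

106°, 21.7 mi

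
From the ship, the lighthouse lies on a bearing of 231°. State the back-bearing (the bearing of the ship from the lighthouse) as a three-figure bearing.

Back-bearing = 231° − 180° = 051°.

051°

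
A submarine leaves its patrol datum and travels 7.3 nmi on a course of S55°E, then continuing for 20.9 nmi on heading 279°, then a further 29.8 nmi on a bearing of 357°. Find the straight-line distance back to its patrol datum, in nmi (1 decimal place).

33.1 nmi

Leg 1 (S55°E, 7.3 nmi): east 7.3 sin 125° = 5.98, north 7.3 cos 125° = -4.19
Leg 2 (279°, 20.9 nmi): east 20.9 sin 279° = -20.64, north 20.9 cos 279° = 3.27
Leg 3 (357°, 29.8 nmi): east 29.8 sin 357° = -1.56, north 29.8 cos 357° = 29.76
Net: -16.22 east, 28.84 north. Distance = √((-16.22)² + (28.84)²) = 33.091 nmi.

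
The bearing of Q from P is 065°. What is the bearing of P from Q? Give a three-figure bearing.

245°

Back-bearing = 065° + 180° = 245°.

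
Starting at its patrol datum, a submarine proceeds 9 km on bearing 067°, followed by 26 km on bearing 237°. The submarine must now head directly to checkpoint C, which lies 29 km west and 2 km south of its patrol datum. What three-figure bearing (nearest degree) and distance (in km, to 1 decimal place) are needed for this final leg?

299°, 17.7 km

Leg 1 (067°, 9 km): east 9 sin 67° = 8.28, north 9 cos 67° = 3.52
Leg 2 (237°, 26 km): east 26 sin 237° = -21.81, north 26 cos 237° = -14.16
Current position: (-13.52, -10.64). Target: (-29, -2). Remaining: Δeast = -15.48, Δnorth = 8.64.
Bearing = atan2(-15.48, 8.64) mod 360° = 299.18°; distance = √((-15.48)² + (8.64)²) = 17.729 km.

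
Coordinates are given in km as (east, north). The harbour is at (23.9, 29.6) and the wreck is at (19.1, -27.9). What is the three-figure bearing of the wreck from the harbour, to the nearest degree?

185°

Δeast = 19.1 − 23.9 = -4.80; Δnorth = -27.9 − 29.6 = -57.50.
Bearing = atan2(Δeast, Δnorth) mod 360° = 184.77° ≈ 185°.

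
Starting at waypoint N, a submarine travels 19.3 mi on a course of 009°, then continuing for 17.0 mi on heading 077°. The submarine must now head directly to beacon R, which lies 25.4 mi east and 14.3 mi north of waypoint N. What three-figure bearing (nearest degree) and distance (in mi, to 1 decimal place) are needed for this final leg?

146°, 10.4 mi

Leg 1 (009°, 19.3 mi): east 19.3 sin 9° = 3.02, north 19.3 cos 9° = 19.06
Leg 2 (077°, 17.0 mi): east 17.0 sin 77° = 16.56, north 17.0 cos 77° = 3.82
Current position: (19.58, 22.89). Target: (25.4, 14.3). Remaining: Δeast = 5.82, Δnorth = -8.59.
Bearing = atan2(5.82, -8.59) mod 360° = 145.89°; distance = √((5.82)² + (-8.59)²) = 10.371 mi.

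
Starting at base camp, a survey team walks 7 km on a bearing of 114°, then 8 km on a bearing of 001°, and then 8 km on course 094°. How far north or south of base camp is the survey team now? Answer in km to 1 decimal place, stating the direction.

Leg 1 (114°, 7 km): east 7 sin 114° = 6.39, north 7 cos 114° = -2.85
Leg 2 (001°, 8 km): east 8 sin 1° = 0.14, north 8 cos 1° = 8.00
Leg 3 (094°, 8 km): east 8 sin 94° = 7.98, north 8 cos 94° = -0.56
Net north component: 4.59 km.

4.6 km north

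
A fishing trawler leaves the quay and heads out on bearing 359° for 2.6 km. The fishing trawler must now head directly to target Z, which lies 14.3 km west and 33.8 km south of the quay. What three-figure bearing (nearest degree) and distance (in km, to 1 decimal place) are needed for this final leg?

Leg 1 (359°, 2.6 km): east 2.6 sin 359° = -0.05, north 2.6 cos 359° = 2.60
Current position: (-0.05, 2.60). Target: (-14.3, -33.8). Remaining: Δeast = -14.25, Δnorth = -36.40.
Bearing = atan2(-14.25, -36.40) mod 360° = 201.39°; distance = √((-14.25)² + (-36.40)²) = 39.091 km.

201°, 39.1 km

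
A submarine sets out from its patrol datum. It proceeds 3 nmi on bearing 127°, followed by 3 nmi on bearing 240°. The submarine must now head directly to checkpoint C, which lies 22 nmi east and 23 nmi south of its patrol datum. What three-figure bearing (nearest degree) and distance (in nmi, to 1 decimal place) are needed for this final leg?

Leg 1 (127°, 3 nmi): east 3 sin 127° = 2.40, north 3 cos 127° = -1.81
Leg 2 (240°, 3 nmi): east 3 sin 240° = -2.60, north 3 cos 240° = -1.50
Current position: (-0.20, -3.31). Target: (22, -23). Remaining: Δeast = 22.20, Δnorth = -19.69.
Bearing = atan2(22.20, -19.69) mod 360° = 131.57°; distance = √((22.20)² + (-19.69)²) = 29.678 nmi.

132°, 29.7 nmi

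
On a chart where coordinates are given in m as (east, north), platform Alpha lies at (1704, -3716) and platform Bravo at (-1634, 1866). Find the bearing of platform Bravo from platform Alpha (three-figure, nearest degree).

329°

Δeast = -1634 − 1704 = -3338.00; Δnorth = 1866 − -3716 = 5582.00.
Bearing = atan2(Δeast, Δnorth) mod 360° = 329.12° ≈ 329°.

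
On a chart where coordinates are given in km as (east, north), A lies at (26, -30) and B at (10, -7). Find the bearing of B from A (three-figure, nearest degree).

325°

Δeast = 10 − 26 = -16.00; Δnorth = -7 − -30 = 23.00.
Bearing = atan2(Δeast, Δnorth) mod 360° = 325.18° ≈ 325°.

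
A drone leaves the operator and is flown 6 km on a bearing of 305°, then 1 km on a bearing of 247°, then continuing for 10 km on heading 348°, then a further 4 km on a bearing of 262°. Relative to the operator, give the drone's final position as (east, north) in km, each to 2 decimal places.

(-11.88, 12.28)

Leg 1 (305°, 6 km): east 6 sin 305° = -4.91, north 6 cos 305° = 3.44
Leg 2 (247°, 1 km): east 1 sin 247° = -0.92, north 1 cos 247° = -0.39
Leg 3 (348°, 10 km): east 10 sin 348° = -2.08, north 10 cos 348° = 9.78
Leg 4 (262°, 4 km): east 4 sin 262° = -3.96, north 4 cos 262° = -0.56
Summing: -11.88 km east, 12.28 km north → (-11.88, 12.28).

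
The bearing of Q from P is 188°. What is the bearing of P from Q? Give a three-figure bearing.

008°

Back-bearing = 188° − 180° = 008°.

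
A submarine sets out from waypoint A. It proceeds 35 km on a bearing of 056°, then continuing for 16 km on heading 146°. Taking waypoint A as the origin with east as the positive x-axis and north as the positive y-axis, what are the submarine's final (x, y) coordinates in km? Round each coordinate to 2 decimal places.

(37.96, 6.31)

Leg 1 (056°, 35 km): east 35 sin 56° = 29.02, north 35 cos 56° = 19.57
Leg 2 (146°, 16 km): east 16 sin 146° = 8.95, north 16 cos 146° = -13.26
Summing: 37.96 km east, 6.31 km north → (37.96, 6.31).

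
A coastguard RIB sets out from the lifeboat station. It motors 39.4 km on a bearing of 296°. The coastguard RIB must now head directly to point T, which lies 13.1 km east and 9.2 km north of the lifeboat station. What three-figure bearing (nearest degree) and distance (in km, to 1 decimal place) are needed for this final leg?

099°, 49.2 km

Leg 1 (296°, 39.4 km): east 39.4 sin 296° = -35.41, north 39.4 cos 296° = 17.27
Current position: (-35.41, 17.27). Target: (13.1, 9.2). Remaining: Δeast = 48.51, Δnorth = -8.07.
Bearing = atan2(48.51, -8.07) mod 360° = 99.45°; distance = √((48.51)² + (-8.07)²) = 49.179 km.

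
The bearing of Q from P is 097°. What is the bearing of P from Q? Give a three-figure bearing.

Back-bearing = 097° + 180° = 277°.

277°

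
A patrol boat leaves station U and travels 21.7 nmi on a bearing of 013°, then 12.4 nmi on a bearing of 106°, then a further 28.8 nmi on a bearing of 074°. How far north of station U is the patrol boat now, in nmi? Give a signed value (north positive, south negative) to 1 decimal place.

Leg 1 (013°, 21.7 nmi): east 21.7 sin 13° = 4.88, north 21.7 cos 13° = 21.14
Leg 2 (106°, 12.4 nmi): east 12.4 sin 106° = 11.92, north 12.4 cos 106° = -3.42
Leg 3 (074°, 28.8 nmi): east 28.8 sin 74° = 27.68, north 28.8 cos 74° = 7.94
Net north component: 25.66 nmi.

25.7 nmi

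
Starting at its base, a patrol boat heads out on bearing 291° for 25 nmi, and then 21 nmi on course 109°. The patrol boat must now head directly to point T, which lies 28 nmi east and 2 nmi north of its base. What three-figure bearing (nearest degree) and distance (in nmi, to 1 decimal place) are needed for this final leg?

090°, 31.5 nmi

Leg 1 (291°, 25 nmi): east 25 sin 291° = -23.34, north 25 cos 291° = 8.96
Leg 2 (109°, 21 nmi): east 21 sin 109° = 19.86, north 21 cos 109° = -6.84
Current position: (-3.48, 2.12). Target: (28, 2). Remaining: Δeast = 31.48, Δnorth = -0.12.
Bearing = atan2(31.48, -0.12) mod 360° = 90.22°; distance = √((31.48)² + (-0.12)²) = 31.484 nmi.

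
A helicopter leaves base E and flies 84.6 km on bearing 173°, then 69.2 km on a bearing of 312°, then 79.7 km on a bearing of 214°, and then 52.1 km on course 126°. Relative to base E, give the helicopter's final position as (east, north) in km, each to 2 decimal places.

(-43.53, -134.36)

Leg 1 (173°, 84.6 km): east 84.6 sin 173° = 10.31, north 84.6 cos 173° = -83.97
Leg 2 (312°, 69.2 km): east 69.2 sin 312° = -51.43, north 69.2 cos 312° = 46.30
Leg 3 (214°, 79.7 km): east 79.7 sin 214° = -44.57, north 79.7 cos 214° = -66.07
Leg 4 (126°, 52.1 km): east 52.1 sin 126° = 42.15, north 52.1 cos 126° = -30.62
Summing: -43.53 km east, -134.36 km north → (-43.53, -134.36).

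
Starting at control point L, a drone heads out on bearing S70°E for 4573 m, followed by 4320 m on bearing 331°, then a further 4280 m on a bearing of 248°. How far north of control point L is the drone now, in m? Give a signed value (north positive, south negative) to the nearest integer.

611 m

Leg 1 (S70°E, 4573 m): east 4573 sin 110° = 4297.21, north 4573 cos 110° = -1564.06
Leg 2 (331°, 4320 m): east 4320 sin 331° = -2094.38, north 4320 cos 331° = 3778.36
Leg 3 (248°, 4280 m): east 4280 sin 248° = -3968.35, north 4280 cos 248° = -1603.32
Net north component: 610.98 m.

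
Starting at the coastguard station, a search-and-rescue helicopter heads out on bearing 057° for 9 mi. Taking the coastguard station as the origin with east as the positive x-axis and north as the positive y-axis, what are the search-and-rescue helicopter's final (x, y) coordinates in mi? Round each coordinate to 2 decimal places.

(7.55, 4.90)

Leg 1 (057°, 9 mi): east 9 sin 57° = 7.55, north 9 cos 57° = 4.90
Summing: 7.55 mi east, 4.90 mi north → (7.55, 4.90).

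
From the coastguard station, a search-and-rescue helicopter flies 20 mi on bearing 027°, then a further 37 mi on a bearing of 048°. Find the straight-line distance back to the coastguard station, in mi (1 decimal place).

Leg 1 (027°, 20 mi): east 20 sin 27° = 9.08, north 20 cos 27° = 17.82
Leg 2 (048°, 37 mi): east 37 sin 48° = 27.50, north 37 cos 48° = 24.76
Net: 36.58 east, 42.58 north. Distance = √((36.58)² + (42.58)²) = 56.131 mi.

56.1 mi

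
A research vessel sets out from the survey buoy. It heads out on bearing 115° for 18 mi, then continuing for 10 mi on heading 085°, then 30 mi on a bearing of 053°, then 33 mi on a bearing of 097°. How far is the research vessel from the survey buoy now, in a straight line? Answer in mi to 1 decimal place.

Leg 1 (115°, 18 mi): east 18 sin 115° = 16.31, north 18 cos 115° = -7.61
Leg 2 (085°, 10 mi): east 10 sin 85° = 9.96, north 10 cos 85° = 0.87
Leg 3 (053°, 30 mi): east 30 sin 53° = 23.96, north 30 cos 53° = 18.05
Leg 4 (097°, 33 mi): east 33 sin 97° = 32.75, north 33 cos 97° = -4.02
Net: 82.99 east, 7.30 north. Distance = √((82.99)² + (7.30)²) = 83.309 mi.

83.3 mi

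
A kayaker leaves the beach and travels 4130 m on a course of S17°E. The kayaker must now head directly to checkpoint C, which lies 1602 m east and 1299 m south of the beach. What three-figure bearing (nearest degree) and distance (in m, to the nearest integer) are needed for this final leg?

Leg 1 (S17°E, 4130 m): east 4130 sin 163° = 1207.50, north 4130 cos 163° = -3949.54
Current position: (1207.50, -3949.54). Target: (1602, -1299). Remaining: Δeast = 394.50, Δnorth = 2650.54.
Bearing = atan2(394.50, 2650.54) mod 360° = 8.47°; distance = √((394.50)² + (2650.54)²) = 2679.737 m.

008°, 2680 m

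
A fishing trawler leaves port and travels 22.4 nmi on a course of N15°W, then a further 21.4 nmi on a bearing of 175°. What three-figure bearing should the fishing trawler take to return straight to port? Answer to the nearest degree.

095°

Leg 1 (N15°W, 22.4 nmi): east 22.4 sin 345° = -5.80, north 22.4 cos 345° = 21.64
Leg 2 (175°, 21.4 nmi): east 21.4 sin 175° = 1.87, north 21.4 cos 175° = -21.32
Net displacement: -3.93 east, 0.32 north. Direction back to start is (3.93, -0.32): bearing = atan2(3.93, -0.32) mod 360° = 94.63° ≈ 095°.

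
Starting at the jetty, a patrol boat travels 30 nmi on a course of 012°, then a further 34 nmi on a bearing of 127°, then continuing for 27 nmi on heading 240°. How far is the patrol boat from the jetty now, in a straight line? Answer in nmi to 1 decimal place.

11.0 nmi

Leg 1 (012°, 30 nmi): east 30 sin 12° = 6.24, north 30 cos 12° = 29.34
Leg 2 (127°, 34 nmi): east 34 sin 127° = 27.15, north 34 cos 127° = -20.46
Leg 3 (240°, 27 nmi): east 27 sin 240° = -23.38, north 27 cos 240° = -13.50
Net: 10.01 east, -4.62 north. Distance = √((10.01)² + (-4.62)²) = 11.022 nmi.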